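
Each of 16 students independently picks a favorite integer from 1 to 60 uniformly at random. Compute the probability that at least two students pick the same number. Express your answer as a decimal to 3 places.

0.889

It's easier to compute the probability that all 16 are distinct.
P(all distinct) = 60/60 · 59/60 · ··· · 45/60 ≈ 0.111.
So the probability of at least one match is 1 − 0.111 = 0.889.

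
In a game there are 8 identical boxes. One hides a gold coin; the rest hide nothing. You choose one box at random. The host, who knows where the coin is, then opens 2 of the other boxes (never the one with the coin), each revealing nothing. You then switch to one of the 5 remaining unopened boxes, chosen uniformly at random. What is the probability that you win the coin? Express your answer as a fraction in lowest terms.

Your original box holds the coin with probability 1/8, so the other 7 collectively hold it with probability 7/8.
The host can always find 2 empty boxes to open, so the reveals don't change that 7/8; it is now spread over the 5 remaining unopened boxes.
P(win by switching) = (7/8) · (1/5) = 7/40.

7/40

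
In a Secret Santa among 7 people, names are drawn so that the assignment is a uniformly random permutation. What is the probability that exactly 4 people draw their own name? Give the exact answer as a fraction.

1/72

Choose which 4 of the 7 are fixed: C(7,4) = 35 ways.
The remaining 3 must have no fixed point: D(3) = 2.
P = 35·2/5040 = 1/72.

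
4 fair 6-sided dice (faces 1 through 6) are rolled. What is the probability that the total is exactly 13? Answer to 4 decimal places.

0.1080

There are 6^4 = 1296 equally likely outcomes.
The number of ordered 4-tuples from {1,…,6} summing to 13 is 140.
P(sum = 13) = 140/1296 = 35/324 ≈ 0.1080.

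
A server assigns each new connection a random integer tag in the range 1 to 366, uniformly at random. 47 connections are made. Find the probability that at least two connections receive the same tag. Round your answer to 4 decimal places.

0.9544

It's easier to compute the probability that all 47 are distinct.
P(all distinct) = 366/366 · 365/366 · ··· · 320/366 ≈ 0.0456.
So the probability of at least one match is 1 − 0.0456 = 0.9544.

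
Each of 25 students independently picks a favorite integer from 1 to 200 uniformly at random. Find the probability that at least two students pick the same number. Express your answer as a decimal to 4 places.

It's easier to compute the probability that all 25 are distinct.
P(all distinct) = 200/200 · 199/200 · ··· · 176/200 ≈ 0.2090.
So the probability of at least one match is 1 − 0.2090 = 0.7910.

0.7910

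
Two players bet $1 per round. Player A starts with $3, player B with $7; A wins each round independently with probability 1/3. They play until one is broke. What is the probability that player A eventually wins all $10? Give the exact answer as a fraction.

7/1023

Let r = q/p = (2/3)/(1/3) = 2. The recurrence P(i) = p·P(i+1) + q·P(i−1) with P(0)=0, P(10)=1 gives P(i) = (1 − r^i)/(1 − r^10).
P(3) = (1 − (2)^3) / (1 − (2)^10) = 7/1023.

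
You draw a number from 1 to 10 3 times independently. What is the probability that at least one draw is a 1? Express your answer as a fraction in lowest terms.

P(no draw is a 1) = (9/10)^3 = 729/1000.
P(at least one) = 1 − 729/1000 = 271/1000.

271/1000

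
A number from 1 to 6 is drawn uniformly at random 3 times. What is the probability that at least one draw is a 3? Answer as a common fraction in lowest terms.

91/216

P(no draw is a 3) = (5/6)^3 = 125/216.
P(at least one) = 1 − 125/216 = 91/216.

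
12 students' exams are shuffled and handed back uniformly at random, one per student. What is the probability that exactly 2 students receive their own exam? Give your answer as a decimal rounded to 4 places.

0.1839

Choose which 2 of the 12 are fixed: C(12,2) = 66 ways.
The remaining 10 must have no fixed point: D(10) = 1334961.
P = 66·1334961/479001600 = 16481/89600 ≈ 0.1839.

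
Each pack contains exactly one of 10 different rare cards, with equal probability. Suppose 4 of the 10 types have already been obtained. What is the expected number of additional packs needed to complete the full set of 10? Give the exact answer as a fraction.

49/2

Starting from 4 distinct types, each trial gives a new one with probability (10−i)/10 when i types are held, so the wait for the next new type is 10/(10−i).
E = 10/6 + 10/5 + 10/4 + 10/3 + 10/2 + 10/1 = 49/2.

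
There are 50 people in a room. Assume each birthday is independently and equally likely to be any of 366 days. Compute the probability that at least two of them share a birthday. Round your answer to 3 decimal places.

It's easier to compute the probability that all 50 are distinct.
P(all distinct) = 366/366 · 365/366 · ··· · 317/366 ≈ 0.030.
So the probability of at least one match is 1 − 0.030 = 0.970.

0.970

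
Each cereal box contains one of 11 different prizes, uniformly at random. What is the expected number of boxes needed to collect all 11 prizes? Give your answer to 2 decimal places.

After i distinct types are collected, each trial gives a new one with probability (11−i)/11, so the expected wait for the next new type is 11/(11−i).
E = 11/11 + 11/10 + 11/9 + 11/8 + 11/7 + 11/6 + 11/5 + 11/4 + 11/3 + 11/2 + 11/1 = 83711/2520 ≈ 33.22.

33.22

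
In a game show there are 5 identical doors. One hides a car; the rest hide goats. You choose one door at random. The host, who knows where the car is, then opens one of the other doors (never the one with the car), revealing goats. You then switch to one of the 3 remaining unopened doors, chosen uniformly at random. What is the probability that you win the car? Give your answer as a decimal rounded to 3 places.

0.267

Your original door holds the car with probability 1/5, so the other 4 collectively hold it with probability 4/5.
The host can always find an empty door to open, so this doesn't change that 4/5; it is now spread over the 3 remaining unopened doors.
P(win by switching) = (4/5) · (1/3) = 4/15 ≈ 0.267.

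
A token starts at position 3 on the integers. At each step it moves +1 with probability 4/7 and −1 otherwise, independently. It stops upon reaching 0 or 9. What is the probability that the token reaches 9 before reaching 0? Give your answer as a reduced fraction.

Let r = q/p = (3/7)/(4/7) = 3/4. The recurrence P(i) = p·P(i+1) + q·P(i−1) with P(0)=0, P(9)=1 gives P(i) = (1 − r^i)/(1 − r^9).
P(3) = (1 − (3/4)^3) / (1 − (3/4)^9) = 4096/6553.

4096/6553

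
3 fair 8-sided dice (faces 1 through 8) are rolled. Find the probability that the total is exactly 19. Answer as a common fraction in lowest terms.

21/512

There are 8^3 = 512 equally likely outcomes.
The number of ordered 3-tuples from {1,…,8} summing to 19 is 21.
P(sum = 19) = 21/512.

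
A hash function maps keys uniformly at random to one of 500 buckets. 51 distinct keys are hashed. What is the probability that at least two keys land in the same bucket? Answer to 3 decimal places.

It's easier to compute the probability that all 51 are distinct.
P(all distinct) = 500/500 · 499/500 · ··· · 450/500 ≈ 0.071.
So the probability of at least one match is 1 − 0.071 = 0.929.

0.929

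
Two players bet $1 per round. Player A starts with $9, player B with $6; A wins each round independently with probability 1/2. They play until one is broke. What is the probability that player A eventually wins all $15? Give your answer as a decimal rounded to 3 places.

With a fair step, P(i) = ½P(i−1) + ½P(i+1) with P(0)=0, P(15)=1 has the linear solution P(i) = i/15.
P(9) = 9/15 = 3/5 ≈ 0.600.

0.600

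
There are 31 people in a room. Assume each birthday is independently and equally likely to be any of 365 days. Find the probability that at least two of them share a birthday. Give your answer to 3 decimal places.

0.730

It's easier to compute the probability that all 31 are distinct.
P(all distinct) = 365/365 · 364/365 · ··· · 335/365 ≈ 0.270.
So the probability of at least one match is 1 − 0.270 = 0.730.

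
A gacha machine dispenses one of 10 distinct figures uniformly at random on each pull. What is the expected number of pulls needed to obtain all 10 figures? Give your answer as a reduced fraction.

7381/252

After i distinct types are collected, each trial gives a new one with probability (10−i)/10, so the expected wait for the next new type is 10/(10−i).
E = 10/10 + 10/9 + 10/8 + 10/7 + 10/6 + 10/5 + 10/4 + 10/3 + 10/2 + 10/1 = 7381/252.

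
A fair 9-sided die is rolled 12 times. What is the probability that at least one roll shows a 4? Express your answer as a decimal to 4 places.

0.7567

P(no roll shows a 4) = (8/9)^12 ≈ 0.2433.
P(at least one) = 1 − 0.2433 = 0.7567.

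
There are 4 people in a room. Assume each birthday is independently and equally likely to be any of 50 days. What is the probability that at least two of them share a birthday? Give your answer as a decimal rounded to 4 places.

It's easier to compute the probability that all 4 are distinct.
P(all distinct) = 50/50 · 49/50 · ··· · 47/50 ≈ 0.8844.
So the probability of at least one match is 1 − 0.8844 = 0.1156.

0.1156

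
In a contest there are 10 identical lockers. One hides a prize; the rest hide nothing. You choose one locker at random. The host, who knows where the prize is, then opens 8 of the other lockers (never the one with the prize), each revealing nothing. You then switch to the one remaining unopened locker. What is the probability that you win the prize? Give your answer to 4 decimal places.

0.9000

Your original locker holds the prize with probability 1/10, so the other 9 collectively hold it with probability 9/10.
The host can always find 8 empty lockers to open, so the reveals don't change that 9/10; it is now spread over the 1 remaining unopened locker.
P(win by switching) = (9/10) · (1/1) = 9/10 ≈ 0.9000.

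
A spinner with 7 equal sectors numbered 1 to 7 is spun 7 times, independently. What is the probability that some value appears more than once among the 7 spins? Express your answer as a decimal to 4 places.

0.9939

P(all 7 different) = 7/7 · 6/7 · ··· · 1/7 ≈ 0.0061.
P(at least two equal) = 1 − 0.0061 = 0.9939.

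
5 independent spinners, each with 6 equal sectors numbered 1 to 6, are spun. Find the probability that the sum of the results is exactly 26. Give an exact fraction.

35/3888

There are 6^5 = 7776 equally likely outcomes.
The number of ordered 5-tuples from {1,…,6} summing to 26 is 70.
P(sum = 26) = 70/7776 = 35/3888.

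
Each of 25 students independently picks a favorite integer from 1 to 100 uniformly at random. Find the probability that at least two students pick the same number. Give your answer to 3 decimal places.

0.962

It's easier to compute the probability that all 25 are distinct.
P(all distinct) = 100/100 · 99/100 · ··· · 76/100 ≈ 0.038.
So the probability of at least one match is 1 − 0.038 = 0.962.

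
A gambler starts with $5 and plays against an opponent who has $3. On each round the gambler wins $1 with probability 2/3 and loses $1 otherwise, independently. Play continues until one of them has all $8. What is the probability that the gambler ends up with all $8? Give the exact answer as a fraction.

Let r = q/p = (1/3)/(2/3) = 1/2. The recurrence P(i) = p·P(i+1) + q·P(i−1) with P(0)=0, P(8)=1 gives P(i) = (1 − r^i)/(1 − r^8).
P(5) = (1 − (1/2)^5) / (1 − (1/2)^8) = 248/255.

248/255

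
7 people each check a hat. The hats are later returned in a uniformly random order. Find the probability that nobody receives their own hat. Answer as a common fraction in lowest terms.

103/280

This is the derangement probability: permutations of 7 with no fixed point.
D(7) = 7! · (1 − 1/1! + 1/2! − ··· + (−1)^7/7!) = 1854.
P = 1854/5040 = 103/280.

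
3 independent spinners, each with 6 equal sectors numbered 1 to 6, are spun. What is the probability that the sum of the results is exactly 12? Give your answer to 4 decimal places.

There are 6^3 = 216 equally likely outcomes.
The number of ordered 3-tuples from {1,…,6} summing to 12 is 25.
P(sum = 12) = 25/216 ≈ 0.1157.

0.1157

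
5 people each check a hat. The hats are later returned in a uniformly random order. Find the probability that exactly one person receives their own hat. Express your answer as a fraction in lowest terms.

Choose which one is fixed: C(5,1) = 5 ways.
The remaining 4 must have no fixed point: D(4) = 9.
P = 5·9/120 = 3/8.

3/8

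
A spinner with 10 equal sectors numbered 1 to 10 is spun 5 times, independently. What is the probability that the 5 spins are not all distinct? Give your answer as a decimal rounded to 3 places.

0.698

P(all 5 different) = 10/10 · 9/10 · ··· · 6/10 ≈ 0.302.
P(at least two equal) = 1 − 0.302 = 0.698.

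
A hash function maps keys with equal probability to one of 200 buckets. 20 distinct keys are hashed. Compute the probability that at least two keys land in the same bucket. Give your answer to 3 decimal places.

It's easier to compute the probability that all 20 are distinct.
P(all distinct) = 200/200 · 199/200 · ··· · 181/200 ≈ 0.374.
So the probability of at least one match is 1 − 0.374 = 0.626.

0.626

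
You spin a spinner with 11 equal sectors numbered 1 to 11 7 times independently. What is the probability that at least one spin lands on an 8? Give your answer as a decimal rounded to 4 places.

0.4868

P(no spin lands on an 8) = (10/11)^7 ≈ 0.5132.
P(at least one) = 1 − 0.5132 = 0.4868.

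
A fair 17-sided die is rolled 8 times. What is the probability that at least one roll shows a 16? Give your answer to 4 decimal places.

0.3843

P(no roll shows a 16) = (16/17)^8 ≈ 0.6157.
P(at least one) = 1 − 0.6157 = 0.3843.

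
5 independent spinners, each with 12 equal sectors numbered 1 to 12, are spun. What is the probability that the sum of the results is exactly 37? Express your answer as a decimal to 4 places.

There are 12^5 = 248832 equally likely outcomes.
The number of ordered 5-tuples from {1,…,12} summing to 37 is 10725.
P(sum = 37) = 10725/248832 = 3575/82944 ≈ 0.0431.

0.0431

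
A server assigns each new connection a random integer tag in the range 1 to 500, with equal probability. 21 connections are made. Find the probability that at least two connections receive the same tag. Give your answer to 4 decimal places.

It's easier to compute the probability that all 21 are distinct.
P(all distinct) = 500/500 · 499/500 · ··· · 480/500 ≈ 0.6532.
So the probability of at least one match is 1 − 0.6532 = 0.3468.

0.3468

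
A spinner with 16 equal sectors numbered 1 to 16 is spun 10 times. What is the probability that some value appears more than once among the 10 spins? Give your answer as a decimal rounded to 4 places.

P(all 10 different) = 16/16 · 15/16 · ··· · 7/16 ≈ 0.0264.
P(at least two equal) = 1 − 0.0264 = 0.9736.

0.9736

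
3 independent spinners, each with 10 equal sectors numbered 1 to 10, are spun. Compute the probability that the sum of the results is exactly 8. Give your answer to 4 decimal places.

There are 10^3 = 1000 equally likely outcomes.
The number of ordered 3-tuples from {1,…,10} summing to 8 is 21.
P(sum = 8) = 21/1000 ≈ 0.0210.

0.0210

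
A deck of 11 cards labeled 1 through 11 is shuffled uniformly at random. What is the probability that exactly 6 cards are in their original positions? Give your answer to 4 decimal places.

0.0005

Choose which 6 of the 11 are fixed: C(11,6) = 462 ways.
The remaining 5 must have no fixed point: D(5) = 44.
P = 462·44/39916800 = 11/21600 ≈ 0.0005.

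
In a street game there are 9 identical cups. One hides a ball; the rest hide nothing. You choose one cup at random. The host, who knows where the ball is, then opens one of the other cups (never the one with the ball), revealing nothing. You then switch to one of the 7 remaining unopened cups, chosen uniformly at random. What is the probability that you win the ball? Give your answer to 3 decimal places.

0.127

Your original cup holds the ball with probability 1/9, so the other 8 collectively hold it with probability 8/9.
The host can always find an empty cup to open, so this doesn't change that 8/9; it is now spread over the 7 remaining unopened cups.
P(win by switching) = (8/9) · (1/7) = 8/63 ≈ 0.127.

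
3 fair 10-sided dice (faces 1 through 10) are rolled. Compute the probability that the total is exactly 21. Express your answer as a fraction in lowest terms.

There are 10^3 = 1000 equally likely outcomes.
The number of ordered 3-tuples from {1,…,10} summing to 21 is 55.
P(sum = 21) = 55/1000 = 11/200.

11/200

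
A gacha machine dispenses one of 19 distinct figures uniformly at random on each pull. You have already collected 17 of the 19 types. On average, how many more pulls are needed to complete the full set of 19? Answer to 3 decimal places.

Starting from 17 distinct types, each trial gives a new one with probability (19−i)/19 when i types are held, so the wait for the next new type is 19/(19−i).
E = 19/2 + 19/1 = 57/2 ≈ 28.500.

28.500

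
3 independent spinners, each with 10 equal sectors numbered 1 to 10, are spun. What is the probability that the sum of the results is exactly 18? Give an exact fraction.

73/1000

There are 10^3 = 1000 equally likely outcomes.
The number of ordered 3-tuples from {1,…,10} summing to 18 is 73.
P(sum = 18) = 73/1000.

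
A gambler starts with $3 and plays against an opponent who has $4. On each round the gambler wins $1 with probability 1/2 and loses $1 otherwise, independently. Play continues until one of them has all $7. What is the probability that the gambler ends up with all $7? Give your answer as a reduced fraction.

3/7

With a fair step, P(i) = ½P(i−1) + ½P(i+1) with P(0)=0, P(7)=1 has the linear solution P(i) = i/7.
P(3) = 3/7.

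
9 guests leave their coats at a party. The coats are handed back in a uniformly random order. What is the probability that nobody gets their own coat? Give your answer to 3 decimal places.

0.368

This is the derangement probability: permutations of 9 with no fixed point.
D(9) = 9! · (1 − 1/1! + 1/2! − ··· + (−1)^9/9!) = 133496.
P = 133496/362880 = 16687/45360 ≈ 0.368.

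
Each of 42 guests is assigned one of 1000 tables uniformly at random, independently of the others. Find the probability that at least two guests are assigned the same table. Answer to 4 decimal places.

0.5824

It's easier to compute the probability that all 42 are distinct.
P(all distinct) = 1000/1000 · 999/1000 · ··· · 959/1000 ≈ 0.4176.
So the probability of at least one match is 1 − 0.4176 = 0.5824.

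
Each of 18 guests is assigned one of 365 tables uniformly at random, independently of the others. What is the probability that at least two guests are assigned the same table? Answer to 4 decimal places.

0.3469

It's easier to compute the probability that all 18 are distinct.
P(all distinct) = 365/365 · 364/365 · ··· · 348/365 ≈ 0.6531.
So the probability of at least one match is 1 − 0.6531 = 0.3469.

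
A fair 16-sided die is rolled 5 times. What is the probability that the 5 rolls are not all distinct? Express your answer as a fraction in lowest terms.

P(all 5 different) = 16/16 · 15/16 · ··· · 12/16 = 4095/8192.
P(at least two equal) = 1 − 4095/8192 = 4097/8192.

4097/8192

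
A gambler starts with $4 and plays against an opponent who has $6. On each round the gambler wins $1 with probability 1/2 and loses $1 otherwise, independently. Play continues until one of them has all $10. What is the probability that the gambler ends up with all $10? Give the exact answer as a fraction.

2/5

With a fair step, P(i) = ½P(i−1) + ½P(i+1) with P(0)=0, P(10)=1 has the linear solution P(i) = i/10.
P(4) = 4/10 = 2/5.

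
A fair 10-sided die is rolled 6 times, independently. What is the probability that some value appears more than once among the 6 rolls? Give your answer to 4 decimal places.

P(all 6 different) = 10/10 · 9/10 · ··· · 5/10 ≈ 0.1512.
P(at least two equal) = 1 − 0.1512 = 0.8488.

0.8488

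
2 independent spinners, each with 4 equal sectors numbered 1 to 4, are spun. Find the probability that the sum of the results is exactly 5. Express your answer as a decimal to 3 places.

There are 4^2 = 16 equally likely outcomes.
The number of ordered 2-tuples from {1,…,4} summing to 5 is 4.
P(sum = 5) = 4/16 = 1/4 ≈ 0.250.

0.250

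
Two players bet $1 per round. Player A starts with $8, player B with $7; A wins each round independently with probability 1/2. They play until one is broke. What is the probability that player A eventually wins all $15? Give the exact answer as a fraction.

With a fair step, P(i) = ½P(i−1) + ½P(i+1) with P(0)=0, P(15)=1 has the linear solution P(i) = i/15.
P(8) = 8/15.

8/15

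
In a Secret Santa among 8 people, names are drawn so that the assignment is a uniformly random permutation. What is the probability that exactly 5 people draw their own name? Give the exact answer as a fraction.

1/360

Choose which 5 of the 8 are fixed: C(8,5) = 56 ways.
The remaining 3 must have no fixed point: D(3) = 2.
P = 56·2/40320 = 1/360.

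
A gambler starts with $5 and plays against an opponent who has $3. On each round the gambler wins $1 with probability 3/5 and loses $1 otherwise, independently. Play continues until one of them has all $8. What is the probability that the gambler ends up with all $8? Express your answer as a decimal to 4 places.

Let r = q/p = (2/5)/(3/5) = 2/3. The recurrence P(i) = p·P(i+1) + q·P(i−1) with P(0)=0, P(8)=1 gives P(i) = (1 − r^i)/(1 − r^8).
P(5) = (1 − (2/3)^5) / (1 − (2/3)^8) = 5697/6305 ≈ 0.9036.

0.9036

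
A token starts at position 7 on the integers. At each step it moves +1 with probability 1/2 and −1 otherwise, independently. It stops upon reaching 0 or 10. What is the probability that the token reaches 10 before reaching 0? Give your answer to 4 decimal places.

0.7000

With a fair step, P(i) = ½P(i−1) + ½P(i+1) with P(0)=0, P(10)=1 has the linear solution P(i) = i/10.
P(7) = 7/10 ≈ 0.7000.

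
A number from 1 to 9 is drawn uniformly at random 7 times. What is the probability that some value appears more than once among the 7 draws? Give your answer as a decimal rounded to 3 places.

P(all 7 different) = 9/9 · 8/9 · ··· · 3/9 ≈ 0.038.
P(at least two equal) = 1 − 0.038 = 0.962.

0.962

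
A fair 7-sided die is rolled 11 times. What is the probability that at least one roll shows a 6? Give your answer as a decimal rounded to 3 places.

P(no roll shows a 6) = (6/7)^11 ≈ 0.183.
P(at least one) = 1 − 0.183 = 0.817.

0.817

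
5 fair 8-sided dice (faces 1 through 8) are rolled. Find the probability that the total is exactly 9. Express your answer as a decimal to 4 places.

There are 8^5 = 32768 equally likely outcomes.
The number of ordered 5-tuples from {1,…,8} summing to 9 is 70.
P(sum = 9) = 70/32768 = 35/16384 ≈ 0.0021.

0.0021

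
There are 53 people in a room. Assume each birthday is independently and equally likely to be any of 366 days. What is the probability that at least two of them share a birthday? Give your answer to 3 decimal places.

0.981

It's easier to compute the probability that all 53 are distinct.
P(all distinct) = 366/366 · 365/366 · ··· · 314/366 ≈ 0.019.
So the probability of at least one match is 1 − 0.019 = 0.981.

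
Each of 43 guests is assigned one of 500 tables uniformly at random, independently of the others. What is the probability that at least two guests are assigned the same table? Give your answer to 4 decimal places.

0.8442

It's easier to compute the probability that all 43 are distinct.
P(all distinct) = 500/500 · 499/500 · ··· · 458/500 ≈ 0.1558.
So the probability of at least one match is 1 − 0.1558 = 0.8442.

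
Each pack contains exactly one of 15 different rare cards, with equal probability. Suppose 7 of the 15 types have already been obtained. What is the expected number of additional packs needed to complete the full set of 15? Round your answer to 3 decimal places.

Starting from 7 distinct types, each trial gives a new one with probability (15−i)/15 when i types are held, so the wait for the next new type is 15/(15−i).
E = 15/8 + 15/7 + 15/6 + 15/5 + 15/4 + 15/3 + 15/2 + 15/1 = 2283/56 ≈ 40.768.

40.768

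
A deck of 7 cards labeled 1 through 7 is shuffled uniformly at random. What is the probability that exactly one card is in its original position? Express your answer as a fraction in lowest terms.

Choose which one is fixed: C(7,1) = 7 ways.
The remaining 6 must have no fixed point: D(6) = 265.
P = 7·265/5040 = 53/144.

53/144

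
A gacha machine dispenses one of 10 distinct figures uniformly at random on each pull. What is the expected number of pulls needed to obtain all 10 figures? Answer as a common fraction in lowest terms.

7381/252

After i distinct types are collected, each trial gives a new one with probability (10−i)/10, so the expected wait for the next new type is 10/(10−i).
E = 10/10 + 10/9 + 10/8 + 10/7 + 10/6 + 10/5 + 10/4 + 10/3 + 10/2 + 10/1 = 7381/252.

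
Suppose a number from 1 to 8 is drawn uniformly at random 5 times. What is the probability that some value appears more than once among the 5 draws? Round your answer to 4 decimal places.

0.7949

P(all 5 different) = 8/8 · 7/8 · ··· · 4/8 ≈ 0.2051.
P(at least two equal) = 1 − 0.2051 = 0.7949.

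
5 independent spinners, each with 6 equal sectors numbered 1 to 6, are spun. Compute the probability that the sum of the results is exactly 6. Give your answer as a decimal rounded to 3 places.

0.001

There are 6^5 = 7776 equally likely outcomes.
The number of ordered 5-tuples from {1,…,6} summing to 6 is 5.
P(sum = 6) = 5/7776 ≈ 0.001.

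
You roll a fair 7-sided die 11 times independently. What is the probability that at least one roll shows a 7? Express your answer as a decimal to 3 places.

0.817

P(no roll shows a 7) = (6/7)^11 ≈ 0.183.
P(at least one) = 1 − 0.183 = 0.817.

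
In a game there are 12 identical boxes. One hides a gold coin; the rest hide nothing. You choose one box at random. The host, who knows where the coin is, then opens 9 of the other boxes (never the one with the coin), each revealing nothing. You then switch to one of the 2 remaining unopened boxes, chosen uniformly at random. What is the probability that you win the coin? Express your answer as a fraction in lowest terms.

Your original box holds the coin with probability 1/12, so the other 11 collectively hold it with probability 11/12.
The host can always find 9 empty boxes to open, so the reveals don't change that 11/12; it is now spread over the 2 remaining unopened boxes.
P(win by switching) = (11/12) · (1/2) = 11/24.

11/24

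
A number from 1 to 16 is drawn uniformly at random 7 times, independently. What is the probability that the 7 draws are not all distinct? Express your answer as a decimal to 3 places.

0.785

P(all 7 different) = 16/16 · 15/16 · ··· · 10/16 ≈ 0.215.
P(at least two equal) = 1 − 0.215 = 0.785.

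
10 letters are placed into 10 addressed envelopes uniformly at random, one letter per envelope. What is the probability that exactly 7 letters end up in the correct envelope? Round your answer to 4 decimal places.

0.0001

Choose which 7 of the 10 are fixed: C(10,7) = 120 ways.
The remaining 3 must have no fixed point: D(3) = 2.
P = 120·2/3628800 = 1/15120 ≈ 0.0001.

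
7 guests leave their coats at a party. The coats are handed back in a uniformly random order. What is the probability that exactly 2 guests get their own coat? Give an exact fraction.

Choose which 2 of the 7 are fixed: C(7,2) = 21 ways.
The remaining 5 must have no fixed point: D(5) = 44.
P = 21·44/5040 = 11/60.

11/60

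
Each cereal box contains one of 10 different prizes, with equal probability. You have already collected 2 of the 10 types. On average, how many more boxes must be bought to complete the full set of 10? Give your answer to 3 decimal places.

Starting from 2 distinct types, each trial gives a new one with probability (10−i)/10 when i types are held, so the wait for the next new type is 10/(10−i).
E = 10/8 + 10/7 + 10/6 + 10/5 + 10/4 + 10/3 + 10/2 + 10/1 = 761/28 ≈ 27.179.

27.179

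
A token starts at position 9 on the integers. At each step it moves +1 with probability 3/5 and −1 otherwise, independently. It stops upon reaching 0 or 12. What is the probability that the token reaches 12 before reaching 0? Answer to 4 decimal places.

0.9816

Let r = q/p = (2/5)/(3/5) = 2/3. The recurrence P(i) = p·P(i+1) + q·P(i−1) with P(0)=0, P(12)=1 gives P(i) = (1 − r^i)/(1 − r^12).
P(9) = (1 − (2/3)^9) / (1 − (2/3)^12) = 27243/27755 ≈ 0.9816.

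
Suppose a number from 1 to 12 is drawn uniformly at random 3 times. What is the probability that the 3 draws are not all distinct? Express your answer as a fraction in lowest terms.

17/72

P(all 3 different) = 12/12 · 11/12 · ··· · 10/12 = 55/72.
P(at least two equal) = 1 − 55/72 = 17/72.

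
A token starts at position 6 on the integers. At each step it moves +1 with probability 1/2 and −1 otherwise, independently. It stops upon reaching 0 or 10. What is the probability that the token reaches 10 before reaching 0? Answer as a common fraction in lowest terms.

3/5

With a fair step, P(i) = ½P(i−1) + ½P(i+1) with P(0)=0, P(10)=1 has the linear solution P(i) = i/10.
P(6) = 6/10 = 3/5.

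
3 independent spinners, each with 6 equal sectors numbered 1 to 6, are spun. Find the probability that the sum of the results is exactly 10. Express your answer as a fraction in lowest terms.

1/8

There are 6^3 = 216 equally likely outcomes.
The number of ordered 3-tuples from {1,…,6} summing to 10 is 27.
P(sum = 10) = 27/216 = 1/8.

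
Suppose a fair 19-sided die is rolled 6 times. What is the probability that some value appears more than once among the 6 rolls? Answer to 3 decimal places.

0.585

P(all 6 different) = 19/19 · 18/19 · ··· · 14/19 ≈ 0.415.
P(at least two equal) = 1 − 0.415 = 0.585.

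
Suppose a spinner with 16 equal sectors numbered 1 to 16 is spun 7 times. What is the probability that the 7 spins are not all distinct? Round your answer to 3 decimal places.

0.785

P(all 7 different) = 16/16 · 15/16 · ··· · 10/16 ≈ 0.215.
P(at least two equal) = 1 − 0.215 = 0.785.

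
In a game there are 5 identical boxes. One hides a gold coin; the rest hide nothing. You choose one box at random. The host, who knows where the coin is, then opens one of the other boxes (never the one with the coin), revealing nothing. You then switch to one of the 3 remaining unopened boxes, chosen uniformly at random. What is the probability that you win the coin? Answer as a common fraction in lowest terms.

Your original box holds the coin with probability 1/5, so the other 4 collectively hold it with probability 4/5.
The host can always find an empty box to open, so this doesn't change that 4/5; it is now spread over the 3 remaining unopened boxes.
P(win by switching) = (4/5) · (1/3) = 4/15.

4/15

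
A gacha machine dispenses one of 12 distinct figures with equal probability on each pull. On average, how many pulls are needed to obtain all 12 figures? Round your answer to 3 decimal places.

After i distinct types are collected, each trial gives a new one with probability (12−i)/12, so the expected wait for the next new type is 12/(12−i).
E = 12/12 + 12/11 + 12/10 + 12/9 + 12/8 + 12/7 + 12/6 + 12/5 + 12/4 + 12/3 + 12/2 + 12/1 = 86021/2310 ≈ 37.239.

37.239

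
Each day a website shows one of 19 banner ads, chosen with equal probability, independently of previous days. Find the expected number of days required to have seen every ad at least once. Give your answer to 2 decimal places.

After i distinct types are collected, each trial gives a new one with probability (19−i)/19, so the expected wait for the next new type is 19/(19−i).
E = 19/19 + 19/18 + 19/17 + 19/16 + 19/15 + 19/14 + 19/13 + 19/12 + 19/11 + 19/10 + 19/9 + 19/8 + 19/7 + 19/6 + 19/5 + 19/4 + 19/3 + 19/2 + 19/1 = 275295799/4084080 ≈ 67.41.

67.41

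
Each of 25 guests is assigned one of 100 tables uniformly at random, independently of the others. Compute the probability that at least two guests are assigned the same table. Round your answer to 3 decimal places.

0.962

It's easier to compute the probability that all 25 are distinct.
P(all distinct) = 100/100 · 99/100 · ··· · 76/100 ≈ 0.038.
So the probability of at least one match is 1 − 0.038 = 0.962.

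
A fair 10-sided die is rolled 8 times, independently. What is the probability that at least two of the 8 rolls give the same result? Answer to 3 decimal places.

0.982

P(all 8 different) = 10/10 · 9/10 · ··· · 3/10 ≈ 0.018.
P(at least two equal) = 1 − 0.018 = 0.982.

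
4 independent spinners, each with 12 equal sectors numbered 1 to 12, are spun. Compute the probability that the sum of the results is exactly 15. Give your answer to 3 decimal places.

There are 12^4 = 20736 equally likely outcomes.
The number of ordered 4-tuples from {1,…,12} summing to 15 is 364.
P(sum = 15) = 364/20736 = 91/5184 ≈ 0.018.

0.018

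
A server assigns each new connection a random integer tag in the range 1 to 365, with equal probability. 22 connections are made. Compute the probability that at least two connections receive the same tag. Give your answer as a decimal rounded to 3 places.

0.476

It's easier to compute the probability that all 22 are distinct.
P(all distinct) = 365/365 · 364/365 · ··· · 344/365 ≈ 0.524.
So the probability of at least one match is 1 − 0.524 = 0.476.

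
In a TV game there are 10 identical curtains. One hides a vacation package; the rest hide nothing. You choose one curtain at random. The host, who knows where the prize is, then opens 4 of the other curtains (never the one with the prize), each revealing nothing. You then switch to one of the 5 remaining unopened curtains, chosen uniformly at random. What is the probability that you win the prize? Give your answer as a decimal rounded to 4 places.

Your original curtain holds the prize with probability 1/10, so the other 9 collectively hold it with probability 9/10.
The host can always find 4 empty curtains to open, so the reveals don't change that 9/10; it is now spread over the 5 remaining unopened curtains.
P(win by switching) = (9/10) · (1/5) = 9/50 ≈ 0.1800.

0.1800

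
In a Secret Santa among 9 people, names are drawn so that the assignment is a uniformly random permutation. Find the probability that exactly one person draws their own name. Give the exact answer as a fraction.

Choose which one is fixed: C(9,1) = 9 ways.
The remaining 8 must have no fixed point: D(8) = 14833.
P = 9·14833/362880 = 2119/5760.

2119/5760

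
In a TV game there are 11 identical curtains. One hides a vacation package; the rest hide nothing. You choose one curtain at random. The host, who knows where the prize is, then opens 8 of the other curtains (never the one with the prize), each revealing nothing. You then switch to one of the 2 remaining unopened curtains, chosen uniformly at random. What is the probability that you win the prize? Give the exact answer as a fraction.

Your original curtain holds the prize with probability 1/11, so the other 10 collectively hold it with probability 10/11.
The host can always find 8 empty curtains to open, so the reveals don't change that 10/11; it is now spread over the 2 remaining unopened curtains.
P(win by switching) = (10/11) · (1/2) = 5/11.

5/11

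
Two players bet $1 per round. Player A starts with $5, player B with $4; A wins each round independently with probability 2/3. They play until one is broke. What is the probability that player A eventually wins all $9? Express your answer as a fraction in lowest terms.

Let r = q/p = (1/3)/(2/3) = 1/2. The recurrence P(i) = p·P(i+1) + q·P(i−1) with P(0)=0, P(9)=1 gives P(i) = (1 − r^i)/(1 − r^9).
P(5) = (1 − (1/2)^5) / (1 − (1/2)^9) = 496/511.

496/511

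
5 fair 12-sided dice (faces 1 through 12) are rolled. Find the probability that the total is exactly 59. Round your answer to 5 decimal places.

There are 12^5 = 248832 equally likely outcomes.
The number of ordered 5-tuples from {1,…,12} summing to 59 is 5.
P(sum = 59) = 5/248832 ≈ 0.00002.

0.00002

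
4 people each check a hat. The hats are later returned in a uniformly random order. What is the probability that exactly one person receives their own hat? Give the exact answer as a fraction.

1/3

Choose which one is fixed: C(4,1) = 4 ways.
The remaining 3 must have no fixed point: D(3) = 2.
P = 4·2/24 = 1/3.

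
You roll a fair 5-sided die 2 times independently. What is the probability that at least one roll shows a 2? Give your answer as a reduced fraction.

9/25

P(no roll shows a 2) = (4/5)^2 = 16/25.
P(at least one) = 1 − 16/25 = 9/25.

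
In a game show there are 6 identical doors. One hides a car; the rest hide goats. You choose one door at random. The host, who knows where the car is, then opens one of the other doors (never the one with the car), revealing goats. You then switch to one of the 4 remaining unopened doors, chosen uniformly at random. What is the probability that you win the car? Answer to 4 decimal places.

Your original door holds the car with probability 1/6, so the other 5 collectively hold it with probability 5/6.
The host can always find an empty door to open, so this doesn't change that 5/6; it is now spread over the 4 remaining unopened doors.
P(win by switching) = (5/6) · (1/4) = 5/24 ≈ 0.2083.

0.2083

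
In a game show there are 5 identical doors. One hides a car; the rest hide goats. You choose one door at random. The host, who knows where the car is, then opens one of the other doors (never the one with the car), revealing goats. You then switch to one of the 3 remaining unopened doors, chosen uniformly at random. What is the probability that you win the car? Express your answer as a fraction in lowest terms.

4/15

Your original door holds the car with probability 1/5, so the other 4 collectively hold it with probability 4/5.
The host can always find an empty door to open, so this doesn't change that 4/5; it is now spread over the 3 remaining unopened doors.
P(win by switching) = (4/5) · (1/3) = 4/15.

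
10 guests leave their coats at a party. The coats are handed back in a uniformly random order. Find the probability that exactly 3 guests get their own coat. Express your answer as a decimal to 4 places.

Choose which 3 of the 10 are fixed: C(10,3) = 120 ways.
The remaining 7 must have no fixed point: D(7) = 1854.
P = 120·1854/3628800 = 103/1680 ≈ 0.0613.

0.0613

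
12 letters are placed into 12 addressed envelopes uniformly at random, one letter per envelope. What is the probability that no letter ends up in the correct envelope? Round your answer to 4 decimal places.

0.3679

This is the derangement probability: permutations of 12 with no fixed point.
D(12) = 12! · (1 − 1/1! + 1/2! − ··· + (−1)^12/12!) = 176214841.
P = 176214841/479001600 = 16019531/43545600 ≈ 0.3679.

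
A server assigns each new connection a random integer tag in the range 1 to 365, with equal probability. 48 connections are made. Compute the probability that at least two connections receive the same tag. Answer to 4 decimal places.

It's easier to compute the probability that all 48 are distinct.
P(all distinct) = 365/365 · 364/365 · ··· · 318/365 ≈ 0.0394.
So the probability of at least one match is 1 − 0.0394 = 0.9606.

0.9606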